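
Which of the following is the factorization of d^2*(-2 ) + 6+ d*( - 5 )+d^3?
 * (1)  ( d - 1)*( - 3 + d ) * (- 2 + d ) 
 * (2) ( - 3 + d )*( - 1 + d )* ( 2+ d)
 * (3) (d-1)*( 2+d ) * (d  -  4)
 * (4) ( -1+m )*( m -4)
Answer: 2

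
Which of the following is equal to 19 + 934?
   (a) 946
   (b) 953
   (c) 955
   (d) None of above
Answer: b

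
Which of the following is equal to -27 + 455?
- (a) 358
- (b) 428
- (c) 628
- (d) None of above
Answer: b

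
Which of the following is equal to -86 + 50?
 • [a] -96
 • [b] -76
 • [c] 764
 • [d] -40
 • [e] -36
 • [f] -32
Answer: e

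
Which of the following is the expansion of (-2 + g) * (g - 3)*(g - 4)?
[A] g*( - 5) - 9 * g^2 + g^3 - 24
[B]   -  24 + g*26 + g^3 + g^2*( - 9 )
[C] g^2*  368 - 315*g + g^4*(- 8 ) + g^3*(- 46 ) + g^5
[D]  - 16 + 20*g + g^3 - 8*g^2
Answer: B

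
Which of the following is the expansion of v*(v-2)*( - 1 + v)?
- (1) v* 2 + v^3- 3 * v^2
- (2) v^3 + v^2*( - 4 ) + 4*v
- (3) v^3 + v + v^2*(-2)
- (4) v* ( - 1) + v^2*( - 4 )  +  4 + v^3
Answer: 1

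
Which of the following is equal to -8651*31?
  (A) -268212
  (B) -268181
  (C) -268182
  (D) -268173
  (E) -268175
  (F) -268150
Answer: B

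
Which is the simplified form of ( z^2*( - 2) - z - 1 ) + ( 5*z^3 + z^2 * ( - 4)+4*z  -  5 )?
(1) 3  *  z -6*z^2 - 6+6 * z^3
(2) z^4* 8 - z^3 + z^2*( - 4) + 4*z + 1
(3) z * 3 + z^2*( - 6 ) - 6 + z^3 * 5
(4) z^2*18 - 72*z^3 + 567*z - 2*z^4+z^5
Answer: 3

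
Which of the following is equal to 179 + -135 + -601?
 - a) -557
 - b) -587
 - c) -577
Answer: a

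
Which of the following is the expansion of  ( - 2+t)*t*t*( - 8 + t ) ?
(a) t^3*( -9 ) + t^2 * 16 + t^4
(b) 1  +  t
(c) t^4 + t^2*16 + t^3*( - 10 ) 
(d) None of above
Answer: c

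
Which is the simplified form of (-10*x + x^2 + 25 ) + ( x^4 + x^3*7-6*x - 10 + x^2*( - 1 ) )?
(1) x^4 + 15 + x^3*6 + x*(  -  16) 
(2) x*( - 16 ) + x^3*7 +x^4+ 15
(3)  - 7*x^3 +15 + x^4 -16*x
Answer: 2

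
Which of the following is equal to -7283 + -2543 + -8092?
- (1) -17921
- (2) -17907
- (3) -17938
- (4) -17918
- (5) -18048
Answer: 4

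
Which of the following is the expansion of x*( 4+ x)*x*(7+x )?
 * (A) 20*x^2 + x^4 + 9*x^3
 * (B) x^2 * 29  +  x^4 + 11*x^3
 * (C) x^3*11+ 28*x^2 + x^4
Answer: C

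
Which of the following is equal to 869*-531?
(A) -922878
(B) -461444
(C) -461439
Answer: C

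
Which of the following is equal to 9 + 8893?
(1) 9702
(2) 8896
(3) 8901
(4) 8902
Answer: 4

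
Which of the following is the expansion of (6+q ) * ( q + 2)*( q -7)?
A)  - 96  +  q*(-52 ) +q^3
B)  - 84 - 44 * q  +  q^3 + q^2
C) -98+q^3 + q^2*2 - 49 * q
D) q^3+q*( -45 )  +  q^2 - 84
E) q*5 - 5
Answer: B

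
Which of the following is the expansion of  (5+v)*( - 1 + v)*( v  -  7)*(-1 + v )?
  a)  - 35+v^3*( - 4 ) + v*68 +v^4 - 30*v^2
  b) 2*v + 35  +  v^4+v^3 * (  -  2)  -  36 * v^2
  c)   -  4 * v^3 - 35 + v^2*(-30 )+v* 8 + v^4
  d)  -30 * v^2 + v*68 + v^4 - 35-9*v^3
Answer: a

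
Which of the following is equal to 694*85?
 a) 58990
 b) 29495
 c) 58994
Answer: a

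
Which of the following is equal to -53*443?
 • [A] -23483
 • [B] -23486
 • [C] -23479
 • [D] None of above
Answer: C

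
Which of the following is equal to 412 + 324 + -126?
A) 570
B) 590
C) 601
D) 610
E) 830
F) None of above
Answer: D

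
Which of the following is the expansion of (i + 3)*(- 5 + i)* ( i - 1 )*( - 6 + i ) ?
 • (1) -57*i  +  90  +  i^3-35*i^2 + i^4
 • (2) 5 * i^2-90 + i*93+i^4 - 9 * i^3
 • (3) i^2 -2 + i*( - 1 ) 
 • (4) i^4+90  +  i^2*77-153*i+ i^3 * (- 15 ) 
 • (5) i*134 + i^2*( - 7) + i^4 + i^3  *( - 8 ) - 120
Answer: 2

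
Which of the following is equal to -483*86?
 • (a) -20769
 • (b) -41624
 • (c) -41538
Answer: c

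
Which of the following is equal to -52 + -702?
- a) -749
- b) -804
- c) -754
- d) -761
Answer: c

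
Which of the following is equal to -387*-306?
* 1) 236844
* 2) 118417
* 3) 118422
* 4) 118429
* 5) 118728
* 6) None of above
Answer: 3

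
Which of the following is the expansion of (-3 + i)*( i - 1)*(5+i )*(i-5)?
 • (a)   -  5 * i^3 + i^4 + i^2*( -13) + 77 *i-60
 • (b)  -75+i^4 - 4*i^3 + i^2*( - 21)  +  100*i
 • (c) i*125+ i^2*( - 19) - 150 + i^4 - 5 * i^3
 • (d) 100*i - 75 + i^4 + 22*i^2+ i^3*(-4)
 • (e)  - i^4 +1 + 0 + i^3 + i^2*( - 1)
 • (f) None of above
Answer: f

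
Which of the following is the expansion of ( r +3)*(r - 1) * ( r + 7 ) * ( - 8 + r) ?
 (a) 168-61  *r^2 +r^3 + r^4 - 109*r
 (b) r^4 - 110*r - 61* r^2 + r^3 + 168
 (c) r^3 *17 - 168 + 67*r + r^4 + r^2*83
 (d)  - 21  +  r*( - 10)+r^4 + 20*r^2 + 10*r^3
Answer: a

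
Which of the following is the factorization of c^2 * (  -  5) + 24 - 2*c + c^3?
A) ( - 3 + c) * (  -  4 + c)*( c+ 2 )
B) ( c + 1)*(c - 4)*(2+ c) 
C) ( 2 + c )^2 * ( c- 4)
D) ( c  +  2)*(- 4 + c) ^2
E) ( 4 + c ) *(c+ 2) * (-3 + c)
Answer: A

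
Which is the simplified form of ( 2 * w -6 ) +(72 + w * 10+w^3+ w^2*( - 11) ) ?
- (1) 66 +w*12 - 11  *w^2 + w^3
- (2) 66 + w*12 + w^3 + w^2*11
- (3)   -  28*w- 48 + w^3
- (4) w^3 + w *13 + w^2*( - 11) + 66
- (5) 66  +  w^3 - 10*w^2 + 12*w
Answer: 1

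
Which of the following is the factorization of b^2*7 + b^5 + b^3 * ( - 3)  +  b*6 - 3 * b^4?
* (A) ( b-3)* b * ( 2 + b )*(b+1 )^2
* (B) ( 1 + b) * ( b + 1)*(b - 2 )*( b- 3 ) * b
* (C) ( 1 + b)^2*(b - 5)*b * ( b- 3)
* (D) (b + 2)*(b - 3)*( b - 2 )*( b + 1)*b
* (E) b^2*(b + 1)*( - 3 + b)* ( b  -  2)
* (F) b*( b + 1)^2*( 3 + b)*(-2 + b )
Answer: B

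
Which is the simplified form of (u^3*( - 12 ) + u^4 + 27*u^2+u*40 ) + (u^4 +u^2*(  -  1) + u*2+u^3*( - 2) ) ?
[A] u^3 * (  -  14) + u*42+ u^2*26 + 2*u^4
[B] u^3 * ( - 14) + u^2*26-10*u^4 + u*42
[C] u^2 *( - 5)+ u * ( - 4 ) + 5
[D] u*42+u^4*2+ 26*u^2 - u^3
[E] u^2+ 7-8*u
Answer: A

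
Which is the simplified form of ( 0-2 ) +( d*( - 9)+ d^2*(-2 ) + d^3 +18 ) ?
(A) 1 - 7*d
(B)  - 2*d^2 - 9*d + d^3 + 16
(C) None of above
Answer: B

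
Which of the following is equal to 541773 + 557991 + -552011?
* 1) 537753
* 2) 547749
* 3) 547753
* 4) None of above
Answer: 3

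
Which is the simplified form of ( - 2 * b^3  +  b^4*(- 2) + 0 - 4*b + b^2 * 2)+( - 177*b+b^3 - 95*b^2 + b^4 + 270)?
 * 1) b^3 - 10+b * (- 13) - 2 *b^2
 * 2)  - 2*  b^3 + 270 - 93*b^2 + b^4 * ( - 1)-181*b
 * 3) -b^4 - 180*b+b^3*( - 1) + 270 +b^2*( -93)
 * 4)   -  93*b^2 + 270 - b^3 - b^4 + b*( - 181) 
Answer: 4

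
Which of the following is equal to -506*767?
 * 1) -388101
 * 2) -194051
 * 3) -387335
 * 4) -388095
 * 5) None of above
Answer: 5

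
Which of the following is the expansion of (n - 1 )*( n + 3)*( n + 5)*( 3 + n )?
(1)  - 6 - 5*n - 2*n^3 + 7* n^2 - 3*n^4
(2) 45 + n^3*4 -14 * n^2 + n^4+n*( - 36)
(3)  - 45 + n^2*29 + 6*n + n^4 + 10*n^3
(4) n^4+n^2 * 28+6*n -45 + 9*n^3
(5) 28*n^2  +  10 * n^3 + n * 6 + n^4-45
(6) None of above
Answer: 5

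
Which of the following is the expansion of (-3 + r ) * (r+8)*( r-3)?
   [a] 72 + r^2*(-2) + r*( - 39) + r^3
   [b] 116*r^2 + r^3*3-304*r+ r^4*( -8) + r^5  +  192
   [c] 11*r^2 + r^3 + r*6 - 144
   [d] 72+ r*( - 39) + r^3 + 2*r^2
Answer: d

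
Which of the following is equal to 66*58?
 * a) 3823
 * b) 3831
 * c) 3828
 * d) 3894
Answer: c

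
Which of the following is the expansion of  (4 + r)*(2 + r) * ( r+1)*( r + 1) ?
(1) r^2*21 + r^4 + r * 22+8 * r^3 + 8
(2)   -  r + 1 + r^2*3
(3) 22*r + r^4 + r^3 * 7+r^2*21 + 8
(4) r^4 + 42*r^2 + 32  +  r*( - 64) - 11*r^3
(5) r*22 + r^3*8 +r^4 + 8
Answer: 1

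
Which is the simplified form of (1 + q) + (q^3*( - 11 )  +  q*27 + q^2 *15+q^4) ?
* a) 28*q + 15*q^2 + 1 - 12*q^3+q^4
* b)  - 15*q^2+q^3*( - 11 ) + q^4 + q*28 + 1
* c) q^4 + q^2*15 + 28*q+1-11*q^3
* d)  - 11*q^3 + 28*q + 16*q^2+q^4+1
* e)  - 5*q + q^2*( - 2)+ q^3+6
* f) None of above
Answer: c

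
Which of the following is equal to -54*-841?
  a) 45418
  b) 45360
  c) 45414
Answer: c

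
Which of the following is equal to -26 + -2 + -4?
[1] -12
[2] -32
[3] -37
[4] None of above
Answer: 2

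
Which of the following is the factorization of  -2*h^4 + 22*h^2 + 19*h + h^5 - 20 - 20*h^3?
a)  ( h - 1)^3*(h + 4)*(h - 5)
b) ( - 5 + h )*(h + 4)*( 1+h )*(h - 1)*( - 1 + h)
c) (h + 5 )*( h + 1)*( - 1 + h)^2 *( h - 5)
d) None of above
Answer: b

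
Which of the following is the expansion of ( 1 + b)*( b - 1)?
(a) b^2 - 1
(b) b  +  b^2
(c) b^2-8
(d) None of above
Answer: a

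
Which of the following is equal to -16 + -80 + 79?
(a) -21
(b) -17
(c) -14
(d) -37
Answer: b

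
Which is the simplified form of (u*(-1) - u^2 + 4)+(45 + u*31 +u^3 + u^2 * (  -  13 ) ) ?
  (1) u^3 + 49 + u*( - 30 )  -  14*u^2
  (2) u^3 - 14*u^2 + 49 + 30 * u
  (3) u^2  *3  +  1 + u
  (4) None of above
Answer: 2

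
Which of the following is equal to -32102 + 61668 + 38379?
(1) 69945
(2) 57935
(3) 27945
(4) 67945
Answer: 4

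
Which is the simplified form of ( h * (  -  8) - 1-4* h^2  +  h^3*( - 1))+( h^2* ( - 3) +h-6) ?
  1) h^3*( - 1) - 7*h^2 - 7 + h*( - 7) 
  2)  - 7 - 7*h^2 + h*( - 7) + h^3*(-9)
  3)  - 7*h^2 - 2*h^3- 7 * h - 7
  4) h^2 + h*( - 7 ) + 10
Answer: 1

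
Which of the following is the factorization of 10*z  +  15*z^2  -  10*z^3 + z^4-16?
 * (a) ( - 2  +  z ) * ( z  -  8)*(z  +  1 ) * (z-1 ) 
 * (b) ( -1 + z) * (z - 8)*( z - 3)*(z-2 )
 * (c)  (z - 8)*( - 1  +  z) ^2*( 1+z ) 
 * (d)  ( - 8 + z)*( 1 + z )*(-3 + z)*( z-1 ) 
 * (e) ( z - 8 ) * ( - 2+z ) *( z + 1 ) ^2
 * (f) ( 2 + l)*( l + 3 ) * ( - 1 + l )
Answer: a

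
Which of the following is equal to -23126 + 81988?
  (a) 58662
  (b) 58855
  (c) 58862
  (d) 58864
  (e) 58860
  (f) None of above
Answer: c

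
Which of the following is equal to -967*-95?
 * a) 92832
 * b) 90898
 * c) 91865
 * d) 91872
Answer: c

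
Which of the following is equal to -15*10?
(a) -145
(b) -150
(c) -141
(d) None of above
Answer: b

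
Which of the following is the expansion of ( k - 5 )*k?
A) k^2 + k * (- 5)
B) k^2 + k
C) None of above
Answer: A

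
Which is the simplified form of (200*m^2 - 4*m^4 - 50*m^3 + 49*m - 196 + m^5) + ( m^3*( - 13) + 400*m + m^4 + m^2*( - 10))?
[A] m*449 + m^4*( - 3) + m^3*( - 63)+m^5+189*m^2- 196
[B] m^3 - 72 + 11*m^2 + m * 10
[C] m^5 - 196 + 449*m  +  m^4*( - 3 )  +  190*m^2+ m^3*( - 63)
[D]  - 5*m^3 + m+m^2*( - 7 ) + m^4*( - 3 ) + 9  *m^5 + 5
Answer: C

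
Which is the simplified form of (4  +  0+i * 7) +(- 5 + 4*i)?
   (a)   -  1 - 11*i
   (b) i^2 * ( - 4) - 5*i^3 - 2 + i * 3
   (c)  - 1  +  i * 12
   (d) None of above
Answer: d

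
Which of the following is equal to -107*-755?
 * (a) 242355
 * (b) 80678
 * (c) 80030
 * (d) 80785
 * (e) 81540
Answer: d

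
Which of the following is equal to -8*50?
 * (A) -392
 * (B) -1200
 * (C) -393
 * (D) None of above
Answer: D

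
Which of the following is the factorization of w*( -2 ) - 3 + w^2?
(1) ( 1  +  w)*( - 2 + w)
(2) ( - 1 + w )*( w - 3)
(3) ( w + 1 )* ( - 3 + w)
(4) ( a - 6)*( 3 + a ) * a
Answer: 3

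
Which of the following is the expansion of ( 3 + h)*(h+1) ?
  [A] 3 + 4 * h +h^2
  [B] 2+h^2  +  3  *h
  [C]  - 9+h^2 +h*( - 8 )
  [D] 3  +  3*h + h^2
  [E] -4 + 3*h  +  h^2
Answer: A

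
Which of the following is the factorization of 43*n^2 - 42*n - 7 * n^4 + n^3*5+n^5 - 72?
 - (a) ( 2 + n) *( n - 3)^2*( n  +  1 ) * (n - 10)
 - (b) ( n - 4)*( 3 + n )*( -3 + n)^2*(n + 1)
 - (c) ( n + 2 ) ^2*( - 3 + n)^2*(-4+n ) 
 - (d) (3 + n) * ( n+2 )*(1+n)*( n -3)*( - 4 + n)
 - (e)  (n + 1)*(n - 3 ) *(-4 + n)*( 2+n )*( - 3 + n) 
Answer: e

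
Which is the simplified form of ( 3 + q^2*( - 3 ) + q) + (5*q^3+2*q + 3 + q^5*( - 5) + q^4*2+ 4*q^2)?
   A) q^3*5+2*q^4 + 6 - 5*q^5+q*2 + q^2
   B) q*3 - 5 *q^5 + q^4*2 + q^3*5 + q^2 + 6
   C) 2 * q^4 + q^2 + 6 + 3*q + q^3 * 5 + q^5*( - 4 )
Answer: B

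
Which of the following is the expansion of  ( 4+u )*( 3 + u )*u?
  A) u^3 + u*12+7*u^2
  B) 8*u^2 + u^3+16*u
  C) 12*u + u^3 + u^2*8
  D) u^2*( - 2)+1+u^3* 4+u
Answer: A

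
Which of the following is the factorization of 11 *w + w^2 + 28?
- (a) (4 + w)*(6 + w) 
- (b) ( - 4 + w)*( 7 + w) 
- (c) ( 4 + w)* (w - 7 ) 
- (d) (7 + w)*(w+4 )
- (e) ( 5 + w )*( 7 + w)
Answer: d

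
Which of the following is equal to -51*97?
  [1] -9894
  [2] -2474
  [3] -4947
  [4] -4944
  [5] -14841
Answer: 3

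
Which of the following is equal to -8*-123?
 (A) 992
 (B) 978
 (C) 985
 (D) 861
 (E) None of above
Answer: E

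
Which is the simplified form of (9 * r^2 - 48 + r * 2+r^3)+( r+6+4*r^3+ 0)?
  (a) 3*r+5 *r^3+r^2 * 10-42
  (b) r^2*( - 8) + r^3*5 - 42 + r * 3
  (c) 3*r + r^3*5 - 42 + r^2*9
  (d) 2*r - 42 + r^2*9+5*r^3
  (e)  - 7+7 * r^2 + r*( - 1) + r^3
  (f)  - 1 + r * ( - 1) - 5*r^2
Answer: c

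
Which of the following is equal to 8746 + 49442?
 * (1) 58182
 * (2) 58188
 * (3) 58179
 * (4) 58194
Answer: 2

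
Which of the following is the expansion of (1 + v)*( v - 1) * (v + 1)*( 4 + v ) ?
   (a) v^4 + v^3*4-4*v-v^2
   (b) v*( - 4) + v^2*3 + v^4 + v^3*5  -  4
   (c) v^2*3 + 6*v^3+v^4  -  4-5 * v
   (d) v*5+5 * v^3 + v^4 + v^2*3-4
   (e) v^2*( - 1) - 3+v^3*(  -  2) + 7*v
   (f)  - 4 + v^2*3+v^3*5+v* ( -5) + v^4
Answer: f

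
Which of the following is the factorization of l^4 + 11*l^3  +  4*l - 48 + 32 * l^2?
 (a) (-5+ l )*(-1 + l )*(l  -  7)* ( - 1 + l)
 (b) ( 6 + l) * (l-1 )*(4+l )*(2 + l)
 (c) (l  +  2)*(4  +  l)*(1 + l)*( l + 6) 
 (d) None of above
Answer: b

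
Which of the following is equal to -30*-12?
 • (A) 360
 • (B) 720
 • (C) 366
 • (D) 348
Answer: A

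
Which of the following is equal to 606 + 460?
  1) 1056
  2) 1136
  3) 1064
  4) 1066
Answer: 4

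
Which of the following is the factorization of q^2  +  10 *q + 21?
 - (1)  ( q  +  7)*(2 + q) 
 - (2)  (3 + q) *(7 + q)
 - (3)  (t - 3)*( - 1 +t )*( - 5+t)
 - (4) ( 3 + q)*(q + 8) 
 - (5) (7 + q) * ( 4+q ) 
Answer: 2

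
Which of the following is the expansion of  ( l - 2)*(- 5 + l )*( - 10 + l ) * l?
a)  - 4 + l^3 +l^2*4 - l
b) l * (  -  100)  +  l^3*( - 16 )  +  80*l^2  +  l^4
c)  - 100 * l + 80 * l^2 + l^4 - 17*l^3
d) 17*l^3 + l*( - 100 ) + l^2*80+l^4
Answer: c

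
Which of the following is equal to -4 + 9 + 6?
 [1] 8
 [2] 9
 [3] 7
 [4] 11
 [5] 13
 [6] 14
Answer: 4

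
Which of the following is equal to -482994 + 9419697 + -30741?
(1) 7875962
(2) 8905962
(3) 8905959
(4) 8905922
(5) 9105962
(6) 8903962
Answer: 2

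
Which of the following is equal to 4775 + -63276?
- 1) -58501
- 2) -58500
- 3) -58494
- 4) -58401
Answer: 1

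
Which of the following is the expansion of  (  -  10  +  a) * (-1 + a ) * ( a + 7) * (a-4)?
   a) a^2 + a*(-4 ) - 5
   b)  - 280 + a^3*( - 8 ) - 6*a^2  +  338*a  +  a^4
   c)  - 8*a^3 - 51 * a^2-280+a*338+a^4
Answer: c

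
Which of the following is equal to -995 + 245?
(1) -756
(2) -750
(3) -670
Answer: 2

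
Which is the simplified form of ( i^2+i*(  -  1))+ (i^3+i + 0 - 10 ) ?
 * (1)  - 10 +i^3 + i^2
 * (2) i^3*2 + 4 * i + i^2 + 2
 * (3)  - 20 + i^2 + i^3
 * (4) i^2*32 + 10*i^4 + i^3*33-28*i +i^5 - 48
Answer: 1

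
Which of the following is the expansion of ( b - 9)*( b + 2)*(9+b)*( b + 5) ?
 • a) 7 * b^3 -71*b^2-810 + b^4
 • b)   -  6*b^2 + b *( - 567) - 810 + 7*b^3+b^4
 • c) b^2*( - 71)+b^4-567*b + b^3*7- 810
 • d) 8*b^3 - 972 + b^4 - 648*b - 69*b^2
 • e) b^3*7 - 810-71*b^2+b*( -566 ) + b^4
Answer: c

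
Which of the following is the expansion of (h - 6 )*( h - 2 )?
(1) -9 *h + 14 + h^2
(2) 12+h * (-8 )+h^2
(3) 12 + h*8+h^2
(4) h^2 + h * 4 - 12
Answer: 2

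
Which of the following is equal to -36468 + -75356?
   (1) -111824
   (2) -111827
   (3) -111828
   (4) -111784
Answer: 1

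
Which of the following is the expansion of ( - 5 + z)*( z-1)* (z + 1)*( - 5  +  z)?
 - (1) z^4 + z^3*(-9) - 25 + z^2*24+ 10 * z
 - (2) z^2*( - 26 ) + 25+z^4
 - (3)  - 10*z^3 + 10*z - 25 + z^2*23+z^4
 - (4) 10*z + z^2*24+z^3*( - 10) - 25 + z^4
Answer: 4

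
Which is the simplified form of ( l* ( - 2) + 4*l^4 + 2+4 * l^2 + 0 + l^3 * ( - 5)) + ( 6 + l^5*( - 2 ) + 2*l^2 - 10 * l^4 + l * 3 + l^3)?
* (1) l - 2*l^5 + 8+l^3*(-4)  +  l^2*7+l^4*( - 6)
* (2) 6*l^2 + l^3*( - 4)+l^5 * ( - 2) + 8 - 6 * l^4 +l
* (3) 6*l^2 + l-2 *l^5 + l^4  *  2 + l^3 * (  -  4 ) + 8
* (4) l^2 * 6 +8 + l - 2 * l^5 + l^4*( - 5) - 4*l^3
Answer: 2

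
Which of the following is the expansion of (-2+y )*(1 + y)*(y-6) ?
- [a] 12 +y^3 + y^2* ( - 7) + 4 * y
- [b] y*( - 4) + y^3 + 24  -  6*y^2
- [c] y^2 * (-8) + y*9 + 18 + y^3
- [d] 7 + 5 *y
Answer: a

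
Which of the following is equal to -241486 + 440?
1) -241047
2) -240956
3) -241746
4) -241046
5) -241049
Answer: 4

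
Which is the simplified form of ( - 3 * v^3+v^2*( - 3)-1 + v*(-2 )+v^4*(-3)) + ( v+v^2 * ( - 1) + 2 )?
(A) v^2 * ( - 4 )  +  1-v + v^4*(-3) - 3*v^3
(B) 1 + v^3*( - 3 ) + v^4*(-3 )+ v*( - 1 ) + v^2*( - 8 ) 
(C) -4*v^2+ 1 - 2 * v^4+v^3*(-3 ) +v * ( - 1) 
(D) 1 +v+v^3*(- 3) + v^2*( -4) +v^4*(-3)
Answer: A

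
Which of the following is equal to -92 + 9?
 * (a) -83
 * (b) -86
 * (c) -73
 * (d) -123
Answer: a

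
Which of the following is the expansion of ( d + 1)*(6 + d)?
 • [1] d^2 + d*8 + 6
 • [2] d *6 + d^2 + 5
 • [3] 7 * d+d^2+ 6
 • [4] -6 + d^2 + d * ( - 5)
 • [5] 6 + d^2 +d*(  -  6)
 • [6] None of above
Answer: 3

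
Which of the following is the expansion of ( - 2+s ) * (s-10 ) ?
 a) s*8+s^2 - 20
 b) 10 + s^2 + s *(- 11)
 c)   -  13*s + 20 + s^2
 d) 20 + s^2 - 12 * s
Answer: d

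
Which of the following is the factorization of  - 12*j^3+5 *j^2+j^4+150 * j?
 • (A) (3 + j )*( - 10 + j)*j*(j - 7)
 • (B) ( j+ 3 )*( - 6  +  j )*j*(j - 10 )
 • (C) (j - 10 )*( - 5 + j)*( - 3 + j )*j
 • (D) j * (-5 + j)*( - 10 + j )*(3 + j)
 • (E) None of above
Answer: D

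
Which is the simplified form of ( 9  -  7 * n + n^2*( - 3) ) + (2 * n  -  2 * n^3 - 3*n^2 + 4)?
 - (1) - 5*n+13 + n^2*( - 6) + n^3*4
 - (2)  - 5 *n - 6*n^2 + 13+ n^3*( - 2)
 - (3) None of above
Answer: 2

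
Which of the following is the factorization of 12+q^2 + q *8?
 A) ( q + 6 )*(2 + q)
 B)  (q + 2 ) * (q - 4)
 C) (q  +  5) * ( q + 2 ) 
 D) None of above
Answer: A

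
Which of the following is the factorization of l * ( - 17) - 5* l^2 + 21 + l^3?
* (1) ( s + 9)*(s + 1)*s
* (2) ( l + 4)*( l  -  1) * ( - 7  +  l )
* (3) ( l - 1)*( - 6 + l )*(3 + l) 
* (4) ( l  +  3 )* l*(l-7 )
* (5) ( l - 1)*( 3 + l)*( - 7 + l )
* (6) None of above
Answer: 5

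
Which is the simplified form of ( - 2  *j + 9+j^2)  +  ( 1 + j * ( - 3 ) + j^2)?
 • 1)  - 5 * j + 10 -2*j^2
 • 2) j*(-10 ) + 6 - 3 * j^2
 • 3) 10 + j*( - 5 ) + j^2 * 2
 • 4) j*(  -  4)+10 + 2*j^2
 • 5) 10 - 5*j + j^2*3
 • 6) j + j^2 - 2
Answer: 3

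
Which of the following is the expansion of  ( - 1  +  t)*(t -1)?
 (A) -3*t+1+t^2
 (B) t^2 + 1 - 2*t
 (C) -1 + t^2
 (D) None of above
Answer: B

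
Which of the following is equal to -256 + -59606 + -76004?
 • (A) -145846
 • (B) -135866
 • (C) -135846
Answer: B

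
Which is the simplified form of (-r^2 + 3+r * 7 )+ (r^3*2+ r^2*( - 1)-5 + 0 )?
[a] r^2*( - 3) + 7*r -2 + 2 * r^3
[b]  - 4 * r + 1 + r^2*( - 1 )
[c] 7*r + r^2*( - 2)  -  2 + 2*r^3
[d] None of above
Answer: c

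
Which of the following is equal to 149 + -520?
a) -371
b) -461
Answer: a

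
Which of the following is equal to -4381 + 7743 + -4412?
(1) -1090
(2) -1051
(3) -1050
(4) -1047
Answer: 3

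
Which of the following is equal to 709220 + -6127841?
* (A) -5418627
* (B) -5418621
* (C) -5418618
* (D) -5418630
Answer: B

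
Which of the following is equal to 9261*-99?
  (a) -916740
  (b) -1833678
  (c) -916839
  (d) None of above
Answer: c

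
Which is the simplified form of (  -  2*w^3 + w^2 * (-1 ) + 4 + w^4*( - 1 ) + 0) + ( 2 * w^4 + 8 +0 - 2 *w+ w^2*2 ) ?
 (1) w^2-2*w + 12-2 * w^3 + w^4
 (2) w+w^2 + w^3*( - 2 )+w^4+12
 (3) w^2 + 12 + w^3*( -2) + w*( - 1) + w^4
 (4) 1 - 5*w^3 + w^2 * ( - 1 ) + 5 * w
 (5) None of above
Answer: 1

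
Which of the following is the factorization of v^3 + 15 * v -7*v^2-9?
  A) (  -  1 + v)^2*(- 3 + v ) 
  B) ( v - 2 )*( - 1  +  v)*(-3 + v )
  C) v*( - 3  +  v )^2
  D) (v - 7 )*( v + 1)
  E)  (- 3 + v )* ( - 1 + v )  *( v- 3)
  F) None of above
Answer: E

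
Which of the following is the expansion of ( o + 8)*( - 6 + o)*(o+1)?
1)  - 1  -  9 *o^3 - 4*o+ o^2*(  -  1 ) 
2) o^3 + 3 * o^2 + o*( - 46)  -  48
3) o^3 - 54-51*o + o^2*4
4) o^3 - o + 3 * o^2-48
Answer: 2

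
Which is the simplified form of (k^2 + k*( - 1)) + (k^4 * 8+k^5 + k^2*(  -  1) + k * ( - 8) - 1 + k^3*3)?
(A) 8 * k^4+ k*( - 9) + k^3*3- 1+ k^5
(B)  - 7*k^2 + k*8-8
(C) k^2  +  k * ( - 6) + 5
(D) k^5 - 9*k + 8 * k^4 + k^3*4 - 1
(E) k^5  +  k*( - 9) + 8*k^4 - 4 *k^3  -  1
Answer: A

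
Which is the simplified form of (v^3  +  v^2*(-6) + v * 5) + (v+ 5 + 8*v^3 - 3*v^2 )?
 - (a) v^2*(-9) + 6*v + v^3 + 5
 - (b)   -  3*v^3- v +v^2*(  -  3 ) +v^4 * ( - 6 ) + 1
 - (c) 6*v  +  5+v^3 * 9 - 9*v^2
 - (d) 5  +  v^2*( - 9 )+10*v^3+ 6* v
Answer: c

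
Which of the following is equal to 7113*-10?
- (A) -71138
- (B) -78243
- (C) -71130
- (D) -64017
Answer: C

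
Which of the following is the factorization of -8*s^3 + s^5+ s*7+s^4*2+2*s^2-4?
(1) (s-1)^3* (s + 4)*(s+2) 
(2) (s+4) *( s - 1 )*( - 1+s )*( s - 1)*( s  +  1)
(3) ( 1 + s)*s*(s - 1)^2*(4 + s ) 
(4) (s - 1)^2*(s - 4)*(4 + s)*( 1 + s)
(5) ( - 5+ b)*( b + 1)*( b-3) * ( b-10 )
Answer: 2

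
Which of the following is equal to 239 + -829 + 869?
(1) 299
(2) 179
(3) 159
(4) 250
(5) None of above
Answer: 5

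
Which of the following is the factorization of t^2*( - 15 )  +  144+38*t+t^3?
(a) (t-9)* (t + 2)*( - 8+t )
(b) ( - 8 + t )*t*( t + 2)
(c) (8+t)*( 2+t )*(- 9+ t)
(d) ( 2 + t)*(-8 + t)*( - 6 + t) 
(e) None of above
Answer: a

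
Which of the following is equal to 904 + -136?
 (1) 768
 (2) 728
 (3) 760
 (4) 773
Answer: 1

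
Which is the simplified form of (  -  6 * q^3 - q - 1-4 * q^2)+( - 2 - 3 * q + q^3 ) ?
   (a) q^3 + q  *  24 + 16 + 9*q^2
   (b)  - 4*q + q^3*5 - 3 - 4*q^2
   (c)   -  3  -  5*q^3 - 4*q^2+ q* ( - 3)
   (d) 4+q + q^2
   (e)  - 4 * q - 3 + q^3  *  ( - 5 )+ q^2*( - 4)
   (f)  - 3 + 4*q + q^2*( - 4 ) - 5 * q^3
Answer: e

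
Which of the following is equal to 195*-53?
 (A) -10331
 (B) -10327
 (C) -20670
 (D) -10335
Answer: D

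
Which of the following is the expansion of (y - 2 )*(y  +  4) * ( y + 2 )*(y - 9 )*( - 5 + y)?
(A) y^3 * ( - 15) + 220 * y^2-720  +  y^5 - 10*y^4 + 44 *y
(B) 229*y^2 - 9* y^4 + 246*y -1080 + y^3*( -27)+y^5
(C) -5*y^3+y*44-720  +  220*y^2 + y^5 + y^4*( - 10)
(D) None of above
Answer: A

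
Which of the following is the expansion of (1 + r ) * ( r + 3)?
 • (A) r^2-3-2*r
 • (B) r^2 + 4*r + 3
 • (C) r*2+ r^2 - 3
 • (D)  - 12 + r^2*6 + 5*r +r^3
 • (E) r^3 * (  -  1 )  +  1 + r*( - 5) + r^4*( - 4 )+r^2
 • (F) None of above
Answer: B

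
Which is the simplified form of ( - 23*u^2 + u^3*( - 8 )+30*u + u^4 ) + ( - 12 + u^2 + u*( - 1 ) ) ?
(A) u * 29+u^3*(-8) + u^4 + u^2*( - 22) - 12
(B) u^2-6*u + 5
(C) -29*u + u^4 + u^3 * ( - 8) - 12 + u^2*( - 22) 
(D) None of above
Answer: A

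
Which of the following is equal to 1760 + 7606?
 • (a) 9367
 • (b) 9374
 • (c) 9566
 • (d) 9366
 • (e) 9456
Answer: d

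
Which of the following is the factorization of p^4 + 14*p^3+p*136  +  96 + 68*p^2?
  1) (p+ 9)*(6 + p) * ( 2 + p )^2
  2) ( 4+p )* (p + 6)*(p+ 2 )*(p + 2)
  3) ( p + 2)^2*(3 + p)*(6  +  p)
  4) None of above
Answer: 2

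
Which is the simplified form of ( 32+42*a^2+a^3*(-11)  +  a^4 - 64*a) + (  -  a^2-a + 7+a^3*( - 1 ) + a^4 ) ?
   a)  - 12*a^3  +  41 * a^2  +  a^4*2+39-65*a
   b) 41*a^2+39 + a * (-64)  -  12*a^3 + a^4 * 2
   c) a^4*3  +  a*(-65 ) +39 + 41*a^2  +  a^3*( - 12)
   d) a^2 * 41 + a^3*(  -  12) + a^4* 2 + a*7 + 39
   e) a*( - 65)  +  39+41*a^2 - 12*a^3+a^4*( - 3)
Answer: a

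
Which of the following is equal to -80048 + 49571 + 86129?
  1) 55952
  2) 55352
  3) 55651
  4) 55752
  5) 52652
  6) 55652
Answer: 6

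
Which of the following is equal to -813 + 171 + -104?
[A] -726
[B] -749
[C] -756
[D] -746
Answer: D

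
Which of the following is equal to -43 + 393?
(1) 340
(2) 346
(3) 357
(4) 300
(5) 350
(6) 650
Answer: 5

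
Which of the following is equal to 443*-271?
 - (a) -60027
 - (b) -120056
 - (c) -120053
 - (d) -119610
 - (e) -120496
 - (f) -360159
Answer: c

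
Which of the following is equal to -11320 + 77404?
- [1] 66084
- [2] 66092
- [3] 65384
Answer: 1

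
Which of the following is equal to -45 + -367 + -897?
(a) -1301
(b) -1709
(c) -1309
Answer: c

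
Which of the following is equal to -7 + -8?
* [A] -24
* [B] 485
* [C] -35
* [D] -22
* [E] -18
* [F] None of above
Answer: F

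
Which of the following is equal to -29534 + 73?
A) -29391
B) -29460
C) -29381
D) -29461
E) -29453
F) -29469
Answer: D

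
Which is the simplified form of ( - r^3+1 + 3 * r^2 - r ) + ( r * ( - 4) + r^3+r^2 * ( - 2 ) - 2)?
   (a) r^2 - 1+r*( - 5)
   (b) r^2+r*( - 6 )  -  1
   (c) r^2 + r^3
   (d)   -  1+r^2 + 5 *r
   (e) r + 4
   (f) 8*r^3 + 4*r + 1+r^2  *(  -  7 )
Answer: a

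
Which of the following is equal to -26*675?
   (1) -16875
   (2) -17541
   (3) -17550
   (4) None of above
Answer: 3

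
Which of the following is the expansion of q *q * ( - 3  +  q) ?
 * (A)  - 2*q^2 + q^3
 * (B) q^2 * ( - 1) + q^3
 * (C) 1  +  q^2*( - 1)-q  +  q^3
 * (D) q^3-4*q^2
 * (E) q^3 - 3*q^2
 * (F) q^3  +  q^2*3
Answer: E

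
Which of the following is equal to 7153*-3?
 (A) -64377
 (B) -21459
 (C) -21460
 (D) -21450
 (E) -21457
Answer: B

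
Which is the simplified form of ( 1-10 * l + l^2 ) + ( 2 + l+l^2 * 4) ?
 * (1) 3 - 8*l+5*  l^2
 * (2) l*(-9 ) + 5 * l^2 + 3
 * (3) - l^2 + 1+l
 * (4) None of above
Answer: 2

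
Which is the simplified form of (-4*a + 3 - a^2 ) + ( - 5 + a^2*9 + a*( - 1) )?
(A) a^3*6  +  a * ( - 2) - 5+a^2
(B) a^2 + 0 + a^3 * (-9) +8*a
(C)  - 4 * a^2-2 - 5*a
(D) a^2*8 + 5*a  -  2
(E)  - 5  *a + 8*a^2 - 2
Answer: E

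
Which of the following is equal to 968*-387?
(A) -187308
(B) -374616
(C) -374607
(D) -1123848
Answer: B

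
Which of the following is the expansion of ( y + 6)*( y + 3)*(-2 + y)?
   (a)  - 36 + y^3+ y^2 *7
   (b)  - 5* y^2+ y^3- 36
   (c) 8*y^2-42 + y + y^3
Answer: a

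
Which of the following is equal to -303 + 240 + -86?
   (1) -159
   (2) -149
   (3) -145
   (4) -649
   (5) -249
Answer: 2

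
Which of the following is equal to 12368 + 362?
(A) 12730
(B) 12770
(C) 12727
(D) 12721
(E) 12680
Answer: A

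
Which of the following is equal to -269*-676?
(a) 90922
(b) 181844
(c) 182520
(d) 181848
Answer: b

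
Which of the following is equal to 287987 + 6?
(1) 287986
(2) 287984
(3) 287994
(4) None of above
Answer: 4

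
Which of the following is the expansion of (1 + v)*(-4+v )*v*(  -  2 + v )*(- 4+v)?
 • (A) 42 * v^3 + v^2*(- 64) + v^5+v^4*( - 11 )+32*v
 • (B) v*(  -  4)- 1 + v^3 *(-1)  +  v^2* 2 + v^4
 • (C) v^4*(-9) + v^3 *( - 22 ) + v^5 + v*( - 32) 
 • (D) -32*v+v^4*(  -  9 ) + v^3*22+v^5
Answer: D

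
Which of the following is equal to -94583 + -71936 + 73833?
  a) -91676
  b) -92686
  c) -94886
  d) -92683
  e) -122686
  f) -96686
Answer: b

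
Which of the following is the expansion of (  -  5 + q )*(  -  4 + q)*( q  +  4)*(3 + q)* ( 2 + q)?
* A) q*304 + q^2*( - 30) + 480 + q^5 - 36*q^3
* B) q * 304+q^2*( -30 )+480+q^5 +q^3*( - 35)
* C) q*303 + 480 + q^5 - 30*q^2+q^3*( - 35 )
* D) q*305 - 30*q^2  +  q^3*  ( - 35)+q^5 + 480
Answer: B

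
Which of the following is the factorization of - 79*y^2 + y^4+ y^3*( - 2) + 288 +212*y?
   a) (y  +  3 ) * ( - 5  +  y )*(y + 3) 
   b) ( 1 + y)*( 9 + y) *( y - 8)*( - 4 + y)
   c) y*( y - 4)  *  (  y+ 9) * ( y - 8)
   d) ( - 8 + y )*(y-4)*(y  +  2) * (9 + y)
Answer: b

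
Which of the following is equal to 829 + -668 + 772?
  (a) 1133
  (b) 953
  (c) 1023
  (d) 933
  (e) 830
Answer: d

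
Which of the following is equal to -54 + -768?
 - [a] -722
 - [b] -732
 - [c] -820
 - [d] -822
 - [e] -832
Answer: d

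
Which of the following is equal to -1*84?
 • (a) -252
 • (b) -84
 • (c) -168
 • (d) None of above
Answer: b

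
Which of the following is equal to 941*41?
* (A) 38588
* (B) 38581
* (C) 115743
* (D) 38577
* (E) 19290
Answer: B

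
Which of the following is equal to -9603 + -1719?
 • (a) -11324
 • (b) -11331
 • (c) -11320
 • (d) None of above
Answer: d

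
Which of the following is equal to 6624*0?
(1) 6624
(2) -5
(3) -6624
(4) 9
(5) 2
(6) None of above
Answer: 6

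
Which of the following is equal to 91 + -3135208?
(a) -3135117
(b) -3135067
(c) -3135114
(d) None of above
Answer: a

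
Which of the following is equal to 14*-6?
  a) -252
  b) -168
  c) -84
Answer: c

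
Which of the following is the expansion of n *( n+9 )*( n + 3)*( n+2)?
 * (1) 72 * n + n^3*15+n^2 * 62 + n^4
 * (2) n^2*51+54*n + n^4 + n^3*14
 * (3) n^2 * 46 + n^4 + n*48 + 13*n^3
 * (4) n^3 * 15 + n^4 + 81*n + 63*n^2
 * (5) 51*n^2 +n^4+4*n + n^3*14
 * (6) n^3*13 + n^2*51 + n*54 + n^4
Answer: 2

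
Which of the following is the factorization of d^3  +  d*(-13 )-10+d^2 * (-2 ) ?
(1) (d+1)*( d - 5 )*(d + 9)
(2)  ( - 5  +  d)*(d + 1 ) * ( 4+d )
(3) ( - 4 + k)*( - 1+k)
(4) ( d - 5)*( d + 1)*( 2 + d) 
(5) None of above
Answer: 4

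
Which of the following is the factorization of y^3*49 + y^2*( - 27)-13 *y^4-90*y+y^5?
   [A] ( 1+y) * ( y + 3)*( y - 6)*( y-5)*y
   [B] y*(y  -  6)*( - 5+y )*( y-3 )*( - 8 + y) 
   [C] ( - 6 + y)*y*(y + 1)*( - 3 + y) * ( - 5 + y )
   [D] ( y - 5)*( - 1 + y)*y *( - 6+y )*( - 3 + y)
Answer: C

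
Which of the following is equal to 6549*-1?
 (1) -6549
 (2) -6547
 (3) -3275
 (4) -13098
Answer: 1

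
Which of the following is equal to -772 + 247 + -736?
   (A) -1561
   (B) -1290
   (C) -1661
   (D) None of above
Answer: D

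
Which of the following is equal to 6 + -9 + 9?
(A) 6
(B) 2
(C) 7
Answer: A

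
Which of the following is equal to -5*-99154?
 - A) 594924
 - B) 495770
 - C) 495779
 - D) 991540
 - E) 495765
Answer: B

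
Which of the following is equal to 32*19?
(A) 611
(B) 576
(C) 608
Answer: C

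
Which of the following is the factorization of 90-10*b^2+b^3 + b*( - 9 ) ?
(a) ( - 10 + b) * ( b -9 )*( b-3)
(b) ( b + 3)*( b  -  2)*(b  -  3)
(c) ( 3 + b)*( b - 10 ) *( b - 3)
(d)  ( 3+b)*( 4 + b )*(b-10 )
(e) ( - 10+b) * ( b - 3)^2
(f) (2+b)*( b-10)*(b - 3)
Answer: c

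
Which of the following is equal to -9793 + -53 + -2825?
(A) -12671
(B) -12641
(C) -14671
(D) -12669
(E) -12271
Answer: A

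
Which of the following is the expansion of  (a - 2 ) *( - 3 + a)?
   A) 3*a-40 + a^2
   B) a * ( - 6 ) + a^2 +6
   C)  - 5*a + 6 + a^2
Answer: C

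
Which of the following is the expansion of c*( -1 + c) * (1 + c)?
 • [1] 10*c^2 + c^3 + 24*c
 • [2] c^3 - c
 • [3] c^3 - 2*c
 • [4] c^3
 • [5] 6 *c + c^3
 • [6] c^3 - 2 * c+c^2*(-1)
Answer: 2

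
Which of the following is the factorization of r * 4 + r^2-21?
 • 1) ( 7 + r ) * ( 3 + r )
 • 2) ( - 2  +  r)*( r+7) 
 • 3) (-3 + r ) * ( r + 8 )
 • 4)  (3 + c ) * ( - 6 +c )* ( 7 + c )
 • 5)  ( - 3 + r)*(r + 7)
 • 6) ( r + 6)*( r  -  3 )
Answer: 5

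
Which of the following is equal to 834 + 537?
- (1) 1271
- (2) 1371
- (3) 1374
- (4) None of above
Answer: 2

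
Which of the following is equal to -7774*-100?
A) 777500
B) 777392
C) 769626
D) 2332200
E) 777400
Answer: E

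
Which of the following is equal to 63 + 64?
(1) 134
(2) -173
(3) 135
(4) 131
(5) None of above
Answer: 5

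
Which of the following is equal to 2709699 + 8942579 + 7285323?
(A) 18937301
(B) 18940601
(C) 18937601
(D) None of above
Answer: C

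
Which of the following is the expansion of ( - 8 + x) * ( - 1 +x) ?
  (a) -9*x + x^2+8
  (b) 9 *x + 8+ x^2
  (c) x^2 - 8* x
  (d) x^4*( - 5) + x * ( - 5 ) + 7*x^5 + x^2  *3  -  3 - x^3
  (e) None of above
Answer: a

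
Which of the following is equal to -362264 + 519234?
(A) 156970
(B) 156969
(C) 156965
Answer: A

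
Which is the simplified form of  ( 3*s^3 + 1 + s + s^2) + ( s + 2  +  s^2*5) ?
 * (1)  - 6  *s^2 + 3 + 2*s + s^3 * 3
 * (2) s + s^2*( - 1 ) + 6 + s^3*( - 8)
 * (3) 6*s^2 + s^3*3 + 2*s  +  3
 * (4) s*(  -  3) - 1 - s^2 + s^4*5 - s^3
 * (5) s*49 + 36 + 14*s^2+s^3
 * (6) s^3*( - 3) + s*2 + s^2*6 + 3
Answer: 3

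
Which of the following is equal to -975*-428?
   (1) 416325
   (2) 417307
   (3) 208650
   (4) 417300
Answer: 4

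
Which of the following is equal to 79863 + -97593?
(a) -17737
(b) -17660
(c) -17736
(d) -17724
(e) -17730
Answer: e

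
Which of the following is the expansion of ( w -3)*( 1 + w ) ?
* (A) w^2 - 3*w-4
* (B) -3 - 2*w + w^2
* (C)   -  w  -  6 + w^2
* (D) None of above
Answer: B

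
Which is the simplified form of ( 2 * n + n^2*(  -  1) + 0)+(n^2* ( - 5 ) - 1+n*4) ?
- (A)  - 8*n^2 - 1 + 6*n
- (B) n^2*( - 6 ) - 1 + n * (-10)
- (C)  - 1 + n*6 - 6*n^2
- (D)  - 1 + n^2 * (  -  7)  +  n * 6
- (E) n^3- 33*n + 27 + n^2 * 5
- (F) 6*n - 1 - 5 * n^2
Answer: C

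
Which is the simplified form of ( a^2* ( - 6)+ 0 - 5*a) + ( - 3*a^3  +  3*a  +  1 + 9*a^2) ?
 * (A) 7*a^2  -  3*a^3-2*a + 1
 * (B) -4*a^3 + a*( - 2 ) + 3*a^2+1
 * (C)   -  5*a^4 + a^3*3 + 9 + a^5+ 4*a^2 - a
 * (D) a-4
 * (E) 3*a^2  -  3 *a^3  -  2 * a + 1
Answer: E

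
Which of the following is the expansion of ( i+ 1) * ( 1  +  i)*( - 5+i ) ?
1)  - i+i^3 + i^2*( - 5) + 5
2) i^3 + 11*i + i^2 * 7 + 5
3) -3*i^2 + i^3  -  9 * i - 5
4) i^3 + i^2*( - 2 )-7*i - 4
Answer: 3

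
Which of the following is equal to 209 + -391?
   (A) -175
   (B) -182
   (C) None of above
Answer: B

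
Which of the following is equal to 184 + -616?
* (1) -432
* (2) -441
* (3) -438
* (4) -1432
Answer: 1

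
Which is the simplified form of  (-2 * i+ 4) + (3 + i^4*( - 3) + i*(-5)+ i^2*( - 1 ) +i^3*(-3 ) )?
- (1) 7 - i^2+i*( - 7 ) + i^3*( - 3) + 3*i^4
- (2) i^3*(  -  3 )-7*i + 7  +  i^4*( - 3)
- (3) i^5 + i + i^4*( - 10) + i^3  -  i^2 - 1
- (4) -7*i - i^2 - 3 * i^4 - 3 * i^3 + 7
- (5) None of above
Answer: 4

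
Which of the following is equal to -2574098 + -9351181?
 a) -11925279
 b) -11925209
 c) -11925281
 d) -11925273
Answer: a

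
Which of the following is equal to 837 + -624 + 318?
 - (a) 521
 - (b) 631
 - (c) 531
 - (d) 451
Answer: c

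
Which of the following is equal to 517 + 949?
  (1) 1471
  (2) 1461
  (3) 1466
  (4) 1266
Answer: 3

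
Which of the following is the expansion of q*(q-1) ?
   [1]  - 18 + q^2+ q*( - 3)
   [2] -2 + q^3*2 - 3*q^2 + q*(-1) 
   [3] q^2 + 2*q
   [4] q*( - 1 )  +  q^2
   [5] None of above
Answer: 4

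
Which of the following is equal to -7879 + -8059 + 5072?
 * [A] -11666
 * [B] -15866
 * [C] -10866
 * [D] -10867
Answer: C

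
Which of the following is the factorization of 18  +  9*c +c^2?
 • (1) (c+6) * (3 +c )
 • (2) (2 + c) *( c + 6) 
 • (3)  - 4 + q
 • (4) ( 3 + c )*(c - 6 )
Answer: 1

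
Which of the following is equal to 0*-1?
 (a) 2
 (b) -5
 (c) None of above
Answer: c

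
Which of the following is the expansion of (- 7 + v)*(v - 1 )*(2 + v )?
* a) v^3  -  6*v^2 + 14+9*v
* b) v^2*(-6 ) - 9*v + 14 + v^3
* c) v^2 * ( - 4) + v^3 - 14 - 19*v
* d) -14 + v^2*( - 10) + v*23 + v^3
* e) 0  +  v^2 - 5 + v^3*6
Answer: b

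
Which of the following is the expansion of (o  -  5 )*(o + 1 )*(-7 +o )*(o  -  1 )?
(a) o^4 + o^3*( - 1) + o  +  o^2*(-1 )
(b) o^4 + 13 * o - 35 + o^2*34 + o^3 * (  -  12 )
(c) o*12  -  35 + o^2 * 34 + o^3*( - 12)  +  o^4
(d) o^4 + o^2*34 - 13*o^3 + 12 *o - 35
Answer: c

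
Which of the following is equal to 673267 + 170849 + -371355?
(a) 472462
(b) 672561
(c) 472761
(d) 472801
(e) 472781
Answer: c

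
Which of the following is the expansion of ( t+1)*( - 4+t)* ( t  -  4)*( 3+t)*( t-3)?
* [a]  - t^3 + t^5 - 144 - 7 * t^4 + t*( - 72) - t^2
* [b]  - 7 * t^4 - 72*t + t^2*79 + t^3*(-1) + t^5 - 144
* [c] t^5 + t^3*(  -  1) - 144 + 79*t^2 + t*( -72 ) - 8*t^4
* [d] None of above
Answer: b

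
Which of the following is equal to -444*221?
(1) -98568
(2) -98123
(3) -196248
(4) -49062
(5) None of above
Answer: 5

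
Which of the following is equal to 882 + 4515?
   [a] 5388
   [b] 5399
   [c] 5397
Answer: c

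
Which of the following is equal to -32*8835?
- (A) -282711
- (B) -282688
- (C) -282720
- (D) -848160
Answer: C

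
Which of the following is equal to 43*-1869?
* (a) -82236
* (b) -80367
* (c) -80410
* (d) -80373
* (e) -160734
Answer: b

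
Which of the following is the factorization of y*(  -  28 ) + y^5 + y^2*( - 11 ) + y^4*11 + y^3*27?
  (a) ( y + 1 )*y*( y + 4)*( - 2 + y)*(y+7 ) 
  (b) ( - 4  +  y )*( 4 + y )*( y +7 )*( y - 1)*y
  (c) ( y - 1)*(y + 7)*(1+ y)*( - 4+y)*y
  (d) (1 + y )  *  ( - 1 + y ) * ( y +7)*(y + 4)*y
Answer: d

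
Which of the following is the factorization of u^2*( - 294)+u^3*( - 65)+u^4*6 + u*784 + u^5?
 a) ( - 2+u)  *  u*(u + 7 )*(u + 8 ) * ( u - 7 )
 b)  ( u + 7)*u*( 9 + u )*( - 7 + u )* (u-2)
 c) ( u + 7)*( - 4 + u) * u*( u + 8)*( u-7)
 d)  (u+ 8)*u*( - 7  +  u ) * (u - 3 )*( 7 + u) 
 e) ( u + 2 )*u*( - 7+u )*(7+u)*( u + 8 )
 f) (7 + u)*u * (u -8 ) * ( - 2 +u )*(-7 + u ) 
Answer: a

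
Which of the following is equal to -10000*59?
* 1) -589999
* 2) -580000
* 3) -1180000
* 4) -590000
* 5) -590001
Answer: 4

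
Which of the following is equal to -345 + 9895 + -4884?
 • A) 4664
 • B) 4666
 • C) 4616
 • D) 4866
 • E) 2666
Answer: B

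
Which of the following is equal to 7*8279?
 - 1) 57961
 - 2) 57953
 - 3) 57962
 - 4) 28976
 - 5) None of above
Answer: 2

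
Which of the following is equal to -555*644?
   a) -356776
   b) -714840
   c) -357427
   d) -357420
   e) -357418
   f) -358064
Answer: d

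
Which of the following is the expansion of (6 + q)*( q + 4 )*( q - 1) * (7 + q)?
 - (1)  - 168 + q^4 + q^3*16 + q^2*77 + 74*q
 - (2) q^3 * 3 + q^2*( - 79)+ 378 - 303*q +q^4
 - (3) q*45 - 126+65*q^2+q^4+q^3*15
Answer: 1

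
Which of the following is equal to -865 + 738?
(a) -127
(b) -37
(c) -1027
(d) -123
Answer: a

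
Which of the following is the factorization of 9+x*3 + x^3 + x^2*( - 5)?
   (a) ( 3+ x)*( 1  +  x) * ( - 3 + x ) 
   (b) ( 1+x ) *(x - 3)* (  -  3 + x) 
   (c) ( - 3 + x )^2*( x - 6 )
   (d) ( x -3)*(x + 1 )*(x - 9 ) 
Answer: b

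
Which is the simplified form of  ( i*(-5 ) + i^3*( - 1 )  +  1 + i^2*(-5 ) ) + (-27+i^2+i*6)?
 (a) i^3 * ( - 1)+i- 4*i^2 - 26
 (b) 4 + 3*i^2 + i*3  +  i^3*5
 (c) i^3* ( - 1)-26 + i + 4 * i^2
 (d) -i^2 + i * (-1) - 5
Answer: a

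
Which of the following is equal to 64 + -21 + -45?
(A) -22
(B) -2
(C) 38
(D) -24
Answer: B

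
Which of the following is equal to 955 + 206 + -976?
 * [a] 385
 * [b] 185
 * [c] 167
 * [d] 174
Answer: b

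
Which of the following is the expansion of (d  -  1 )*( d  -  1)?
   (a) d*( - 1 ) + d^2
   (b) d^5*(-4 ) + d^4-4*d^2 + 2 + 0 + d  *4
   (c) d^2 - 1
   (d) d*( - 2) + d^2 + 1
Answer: d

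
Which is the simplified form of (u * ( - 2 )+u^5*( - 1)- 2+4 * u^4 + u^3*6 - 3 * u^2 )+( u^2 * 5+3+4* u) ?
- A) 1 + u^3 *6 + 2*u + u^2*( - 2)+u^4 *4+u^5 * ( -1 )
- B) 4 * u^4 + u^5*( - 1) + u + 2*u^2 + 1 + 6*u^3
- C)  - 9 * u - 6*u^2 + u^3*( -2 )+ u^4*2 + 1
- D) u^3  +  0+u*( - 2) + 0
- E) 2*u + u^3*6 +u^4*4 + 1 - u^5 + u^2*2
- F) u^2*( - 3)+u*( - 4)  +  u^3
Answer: E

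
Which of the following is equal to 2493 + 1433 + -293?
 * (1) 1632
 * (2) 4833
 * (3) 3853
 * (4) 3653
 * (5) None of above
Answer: 5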